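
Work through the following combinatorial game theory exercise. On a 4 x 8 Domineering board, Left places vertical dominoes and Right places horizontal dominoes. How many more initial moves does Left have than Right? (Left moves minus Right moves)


Board is 4 x 8 (rows x cols).
Left (vertical) placements: (rows-1) * cols = 3 * 8 = 24
Right (horizontal) placements: rows * (cols-1) = 4 * 7 = 28
Advantage = Left - Right = 24 - 28 = -4

-4


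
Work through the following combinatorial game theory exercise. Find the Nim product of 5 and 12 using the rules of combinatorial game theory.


Nim multiplication is bilinear over XOR: (u XOR v) * w = (u*w) XOR (v*w).
So we split each operand into its bit components and XOR the pairwise Nim products.
5 = 1 + 4 (as XOR of powers of 2).
12 = 4 + 8 (as XOR of powers of 2).
Using the standard Nim-product table on single bits:
  2*2 = 3,   2*4 = 8,   2*8 = 12,
  4*4 = 6,   4*8 = 11,  8*8 = 13,
and  1*x = x (identity), k*l = l*k (commutative).
Pairwise Nim products:
  1 * 4 = 4
  1 * 8 = 8
  4 * 4 = 6
  4 * 8 = 11
XOR them: 4 XOR 8 XOR 6 XOR 11 = 1.
Result: 5 * 12 = 1 (in Nim).

1


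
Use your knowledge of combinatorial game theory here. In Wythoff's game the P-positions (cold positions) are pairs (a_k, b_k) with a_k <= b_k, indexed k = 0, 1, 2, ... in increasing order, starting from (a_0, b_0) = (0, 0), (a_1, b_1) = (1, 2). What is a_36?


By Wythoff's theorem, a_k = floor(k * phi) and b_k = floor(k * phi^2) = a_k + k, where phi = (1 + sqrt(5))/2 is the golden ratio.
phi = (1 + sqrt(5))/2 = 1.618034
k = 36
k * phi = 36 * 1.618034 = 58.249224
a_36 = floor(k * phi) = 58

58


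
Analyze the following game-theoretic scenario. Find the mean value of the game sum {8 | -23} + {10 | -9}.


G1 = {8 | -23}, G2 = {10 | -9}
Each is a switch {a | b} with numbers a > b; its mean value is (a + b)/2, and mean value is additive over game sums: m(G1 + G2) = m(G1) + m(G2).
Mean of G1 = (8 + (-23))/2 = -15/2 = -15/2
Mean of G2 = (10 + (-9))/2 = 1/2 = 1/2
Mean of G1 + G2 = -15/2 + 1/2 = -7

-7


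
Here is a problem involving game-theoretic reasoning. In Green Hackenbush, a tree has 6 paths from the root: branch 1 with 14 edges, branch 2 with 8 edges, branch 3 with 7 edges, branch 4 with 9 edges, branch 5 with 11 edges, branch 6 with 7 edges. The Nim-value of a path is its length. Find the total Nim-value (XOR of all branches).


The tree has 6 branches from the ground vertex.
In Green Hackenbush, the Nim-value of a simple path of length k is k.
Branch 1: length 14, Nim-value = 14
Branch 2: length 8, Nim-value = 8
Branch 3: length 7, Nim-value = 7
Branch 4: length 9, Nim-value = 9
Branch 5: length 11, Nim-value = 11
Branch 6: length 7, Nim-value = 7
Total Nim-value = XOR of all branch values:
0 XOR 14 = 14
14 XOR 8 = 6
6 XOR 7 = 1
1 XOR 9 = 8
8 XOR 11 = 3
3 XOR 7 = 4
Nim-value of the tree = 4

4


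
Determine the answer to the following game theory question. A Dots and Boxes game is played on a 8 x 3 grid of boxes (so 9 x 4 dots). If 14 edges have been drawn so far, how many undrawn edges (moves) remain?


Grid: 8 x 3 boxes, i.e. 9 rows and 4 columns of dots.
Horizontal edges: (rows + 1) * cols = 9 * 3 = 27
Vertical edges: rows * (cols + 1) = 8 * 4 = 32
Total edges: 27 + 32 = 59
Edges drawn: 14
Remaining: 59 - 14 = 45

45


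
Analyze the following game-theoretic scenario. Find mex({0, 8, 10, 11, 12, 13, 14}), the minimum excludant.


Set = {0, 8, 10, 11, 12, 13, 14}
0 is in the set.
1 is NOT in the set. This is the mex.
mex = 1

1


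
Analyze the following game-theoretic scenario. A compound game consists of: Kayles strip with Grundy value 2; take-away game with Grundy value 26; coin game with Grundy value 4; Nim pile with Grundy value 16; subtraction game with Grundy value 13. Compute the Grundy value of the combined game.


By the Sprague-Grundy theorem, the Grundy value of a sum of games is the XOR of individual Grundy values.
Kayles strip: Grundy value = 2. Running XOR: 0 XOR 2 = 2
take-away game: Grundy value = 26. Running XOR: 2 XOR 26 = 24
coin game: Grundy value = 4. Running XOR: 24 XOR 4 = 28
Nim pile: Grundy value = 16. Running XOR: 28 XOR 16 = 12
subtraction game: Grundy value = 13. Running XOR: 12 XOR 13 = 1
The combined Grundy value is 1.

1


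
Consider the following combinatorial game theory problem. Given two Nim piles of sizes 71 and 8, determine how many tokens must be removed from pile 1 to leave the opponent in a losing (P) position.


Piles: 71 and 8
Current XOR: 71 XOR 8 = 79 (non-zero, so this is an N-position).
To make the XOR zero, we need to find a move that balances the piles.
For pile 1 (size 71): target = 71 XOR 79 = 8
We reduce pile 1 from 71 to 8.
Tokens removed: 71 - 8 = 63
Verification: 8 XOR 8 = 0

63


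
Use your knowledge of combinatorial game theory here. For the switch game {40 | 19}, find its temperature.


The game is {40 | 19}, a switch {a | b} with numbers a > b.
Cooling {a | b} by t gives {a - t | b + t}, which stops being hot when a - t = b + t, i.e. at t = (a - b)/2. So the temperature of a switch is (a - b)/2.
Temperature = (Left option - Right option) / 2
= (40 - (19)) / 2
= 21 / 2
= 21/2

21/2


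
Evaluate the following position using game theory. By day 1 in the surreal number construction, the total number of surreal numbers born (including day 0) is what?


Day 0: {|} = 0 is born. Count = 1.
Day n: the number of surreal numbers born by day n is 2^(n+1) - 1.
By day 0: 2^1 - 1 = 1
By day 1: 2^2 - 1 = 3
By day 1: 3 surreal numbers.

3


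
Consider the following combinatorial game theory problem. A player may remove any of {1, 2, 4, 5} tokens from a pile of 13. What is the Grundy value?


The subtraction set is S = {1, 2, 4, 5}.
G(k) = mex{ G(k - s) : s in S, s <= k }. We compute iteratively: G(0) = 0.
G(1) = mex({0}) = 1
G(2) = mex({0, 1}) = 2
G(3) = mex({1, 2}) = 0
G(4) = mex({0, 2}) = 1
G(5) = mex({0, 1}) = 2
G(6) = mex({1, 2}) = 0
G(7) = mex({0, 2}) = 1
Observe that G(3)..G(7) = 0, 1, 2, 0, 1 repeats G(0)..G(4) = 0, 1, 2, 0, 1.
For k >= max(S) = 5, G(k) is determined by the previous 5 values G(k-5)..G(k-1); a window of 5 consecutive values has recurred shifted by 3, so by induction G(k + 3) = G(k) for all k >= 0: the sequence is periodic from the start with period 3.
One period: G(0..2) = 0, 1, 2.
13 mod 3 = 1, so G(13) = G(1) = 1.

1


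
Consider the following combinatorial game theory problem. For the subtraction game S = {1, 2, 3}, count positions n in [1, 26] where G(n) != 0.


Subtraction set S = {1, 2, 3}, so G(n) = n mod 4.
G(n) = 0 when n is a multiple of 4.
Multiples of 4 in [1, 26]: 6
N-positions (nonzero Grundy) = 26 - 6 = 20

20


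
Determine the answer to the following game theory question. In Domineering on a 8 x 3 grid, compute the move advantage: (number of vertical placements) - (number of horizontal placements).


Board is 8 x 3 (rows x cols).
Left (vertical) placements: (rows-1) * cols = 7 * 3 = 21
Right (horizontal) placements: rows * (cols-1) = 8 * 2 = 16
Advantage = Left - Right = 21 - 16 = 5

5


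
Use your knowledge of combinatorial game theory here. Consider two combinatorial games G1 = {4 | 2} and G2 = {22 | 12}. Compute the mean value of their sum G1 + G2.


G1 = {4 | 2}, G2 = {22 | 12}
Each is a switch {a | b} with numbers a > b; its mean value is (a + b)/2, and mean value is additive over game sums: m(G1 + G2) = m(G1) + m(G2).
Mean of G1 = (4 + (2))/2 = 6/2 = 3
Mean of G2 = (22 + (12))/2 = 34/2 = 17
Mean of G1 + G2 = 3 + 17 = 20

20


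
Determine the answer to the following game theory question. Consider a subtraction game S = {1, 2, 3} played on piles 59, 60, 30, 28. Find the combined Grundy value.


Subtraction set: {1, 2, 3}
For this subtraction set, G(n) = n mod 4 (period = max + 1 = 4).
Pile 1 (size 59): G(59) = 59 mod 4 = 3
Pile 2 (size 60): G(60) = 60 mod 4 = 0
Pile 3 (size 30): G(30) = 30 mod 4 = 2
Pile 4 (size 28): G(28) = 28 mod 4 = 0
Total Grundy value = XOR of all: 3 XOR 0 XOR 2 XOR 0 = 1

1


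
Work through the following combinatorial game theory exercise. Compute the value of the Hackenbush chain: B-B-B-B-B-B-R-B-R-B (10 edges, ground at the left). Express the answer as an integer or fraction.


Edges (from ground): B-B-B-B-B-B-R-B-R-B
By Berlekamp's sign-expansion rule, a Blue-Red Hackenbush stalk has the value of the surreal number whose sign sequence is the edge sequence with B -> + and R -> -.
Sign sequence: ++++++-+-+
Trace the sign expansion in the surreal number tree, starting from 0:
Edge 1: B (sign +) -> bounds (0, +inf), value = 1
Edge 2: B (sign +) -> bounds (1, +inf), value = 2
Edge 3: B (sign +) -> bounds (2, +inf), value = 3
Edge 4: B (sign +) -> bounds (3, +inf), value = 4
Edge 5: B (sign +) -> bounds (4, +inf), value = 5
Edge 6: B (sign +) -> bounds (5, +inf), value = 6
Edge 7: R (sign -) -> bounds (5, 6), value = 11/2
Edge 8: B (sign +) -> bounds (11/2, 6), value = 23/4
Edge 9: R (sign -) -> bounds (11/2, 23/4), value = 45/8
Edge 10: B (sign +) -> bounds (45/8, 23/4), value = 91/16
Game value = 91/16

91/16


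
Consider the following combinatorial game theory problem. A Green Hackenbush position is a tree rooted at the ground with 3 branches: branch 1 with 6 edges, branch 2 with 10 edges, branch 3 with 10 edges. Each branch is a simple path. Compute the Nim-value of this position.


The tree has 3 branches from the ground vertex.
In Green Hackenbush, the Nim-value of a simple path of length k is k.
Branch 1: length 6, Nim-value = 6
Branch 2: length 10, Nim-value = 10
Branch 3: length 10, Nim-value = 10
Total Nim-value = XOR of all branch values:
0 XOR 6 = 6
6 XOR 10 = 12
12 XOR 10 = 6
Nim-value of the tree = 6

6


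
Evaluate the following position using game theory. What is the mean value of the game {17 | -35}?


Game = {17 | -35}, a switch {a | b} with numbers a > b.
Its thermograph has left wall a - t and right wall b + t, which meet at t = (a - b)/2, where both equal (a + b)/2. So the mast (mean value) is at (a + b)/2.
Mean = (17 + (-35))/2 = -18/2 = -9

-9


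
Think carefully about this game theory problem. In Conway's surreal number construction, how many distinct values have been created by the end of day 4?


Day 0: {|} = 0 is born. Count = 1.
Day n: the number of surreal numbers born by day n is 2^(n+1) - 1.
By day 0: 2^1 - 1 = 1
By day 1: 2^2 - 1 = 3
By day 2: 2^3 - 1 = 7
By day 3: 2^4 - 1 = 15
By day 4: 2^5 - 1 = 31
By day 4: 31 surreal numbers.

31


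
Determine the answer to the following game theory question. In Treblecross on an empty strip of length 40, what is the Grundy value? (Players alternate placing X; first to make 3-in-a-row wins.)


Treblecross: place X on empty cells; 3-in-a-row wins.
Playing within two cells of an existing X lets the opponent win at once, so sensible play treats the cells i-2..i+2 around each X as dead. The player left with no safe cell loses, so this is a normal-play take-away game on strips of safe cells.
Placing X at cell i (0-indexed) of a strip of k safe cells leaves independent strips of sizes max(0, i-2) and max(0, k-i-3). Hence G(k) = mex{ G(max(0,i-2)) XOR G(max(0,k-i-3)) : 0 <= i < k }, with G(0) = 0.
G(1): splits (0,0):0^0=0 -> mex({0}) = 1
G(2): splits (0,0):0^0=0 -> mex({0}) = 1
G(3): splits (0,0):0^0=0 -> mex({0}) = 1
G(4): splits (0,1):0^1=1 (0,0):0^0=0 -> mex({0, 1}) = 2
G(5): splits (0,2):0^1=1 (0,1):0^1=1 (0,0):0^0=0 -> mex({0, 1}) = 2
G(6) = mex({1}) = 0
G(7) = mex({0, 1, 2}) = 3
G(8) = mex({0, 1, 2}) = 3
G(9) = mex({0, 2}) = 1
G(10) = mex({0, 2, 3}) = 1
G(11) = mex({0, 3}) = 1
G(12) = mex({1, 3}) = 0
G(13) = mex({0, 1, 2, 3}) = 4
G(14) = mex({0, 1, 2}) = 3
G(15) = mex({0, 1, 2}) = 3
G(16) = mex({0, 1, 2, 4}) = 3
G(17) = mex({0, 1, 3, 4}) = 2
G(18) = mex({0, 1, 3, 4}) = 2
G(19) = mex({0, 1, 3, 5}) = 2
G(20) = mex({0, 1, 2, 3, 5}) = 4
G(21) = mex({0, 1, 2, 3, 5}) = 4
G(22) = mex({1, 2, 6}) = 0
G(23) = mex({0, 1, 2, 3, 4, 6}) = 5
G(24) = mex({0, 1, 2, 3, 4}) = 5
G(25) = mex({0, 1, 3, 4, 7}) = 2
G(26) = mex({0, 1, 3, 4, 5, 7}) = 2
G(27) = mex({0, 1, 3, 5}) = 2
G(28) = mex({0, 1, 2, 5}) = 3
G(29) = mex({0, 1, 2, 4, 5, 6}) = 3
G(30) = mex({1, 2, 4, 6}) = 0
G(31) = mex({0, 1, 2, 3, 4, 6}) = 5
G(32) = mex({1, 2, 3, 4, 7}) = 0
G(33) = mex({0, 3, 7}) = 1
G(34) = mex({0, 2, 3, 5, 7}) = 1
G(35) = mex({0, 2, 3, 5, 6}) = 1
G(36) = mex({0, 1, 2, 5, 6}) = 3
G(37) = mex({0, 1, 2, 4, 5, 6}) = 3
G(38) = mex({0, 1, 2, 4}) = 3
G(39) = mex({0, 1, 2, 3, 4, 7}) = 5
G(40) = mex({0, 1, 2, 3, 4, 5, 7}) = 6
Therefore G(40) = 6.

6


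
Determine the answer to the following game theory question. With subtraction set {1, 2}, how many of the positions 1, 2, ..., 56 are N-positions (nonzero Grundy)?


Subtraction set S = {1, 2}, so G(n) = n mod 3.
G(n) = 0 when n is a multiple of 3.
Multiples of 3 in [1, 56]: 18
N-positions (nonzero Grundy) = 56 - 18 = 38

38


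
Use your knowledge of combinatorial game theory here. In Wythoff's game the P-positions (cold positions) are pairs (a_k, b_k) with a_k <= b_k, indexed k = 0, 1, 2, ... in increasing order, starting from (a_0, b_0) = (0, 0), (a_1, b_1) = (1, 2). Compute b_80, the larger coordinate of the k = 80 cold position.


By Wythoff's theorem, a_k = floor(k * phi) and b_k = floor(k * phi^2) = a_k + k, where phi = (1 + sqrt(5))/2 is the golden ratio.
phi = (1 + sqrt(5))/2 = 1.618034
phi^2 = phi + 1 = 2.618034
k = 80
k * phi^2 = 80 * 2.618034 = 209.442719
b_80 = floor(k * phi^2) = 209 (check: a_80 + k = 129 + 80 = 209)

209


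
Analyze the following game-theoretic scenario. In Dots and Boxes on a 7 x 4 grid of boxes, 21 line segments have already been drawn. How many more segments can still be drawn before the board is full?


Grid: 7 x 4 boxes, i.e. 8 rows and 5 columns of dots.
Horizontal edges: (rows + 1) * cols = 8 * 4 = 32
Vertical edges: rows * (cols + 1) = 7 * 5 = 35
Total edges: 32 + 35 = 67
Edges drawn: 21
Remaining: 67 - 21 = 46

46


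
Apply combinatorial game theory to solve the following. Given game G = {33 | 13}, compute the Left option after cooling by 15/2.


Original game: {33 | 13} (a switch {a | b} with a > b).
Cooling by t (for t below the temperature (a - b)/2 = 10) taxes each move by t: {a | b} cooled by t is {a - t | b + t}.
Cooling amount: t = 15/2
Cooled Left option: 33 - 15/2 = 51/2
Cooled Right option: 13 + 15/2 = 41/2
Cooled game: {51/2 | 41/2}
Left option = 51/2

51/2


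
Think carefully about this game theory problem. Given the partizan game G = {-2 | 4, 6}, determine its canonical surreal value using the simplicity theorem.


Left options: {-2}, max = -2
Right options: {4, 6}, min = 4
All options are numbers and max(Left) < min(Right), so by the simplicity theorem the value is the simplest (earliest-born) number strictly between -2 and 4.
Integers -1 through 3 all lie strictly between -2 and 4.
Among integers, the simplest (lowest birthday = smallest |n|; 0 is born on day 0, +-n on day n) is 0.
No non-integer in the interval can be simpler: if x is a non-integer in the interval, then floor(x) or ceil(x) also lies in the interval (the interval contains an integer), and both are proper prefixes of x's sign expansion, i.e. born earlier. So the game value is 0.
Game value = 0

0


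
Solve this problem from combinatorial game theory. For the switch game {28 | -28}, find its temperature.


The game is {28 | -28}, a switch {a | b} with numbers a > b.
Cooling {a | b} by t gives {a - t | b + t}, which stops being hot when a - t = b + t, i.e. at t = (a - b)/2. So the temperature of a switch is (a - b)/2.
Temperature = (Left option - Right option) / 2
= (28 - (-28)) / 2
= 56 / 2
= 28

28


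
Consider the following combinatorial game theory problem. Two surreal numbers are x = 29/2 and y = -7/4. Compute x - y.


x = 29/2, y = -7/4
Converting to common denominator: 4
x = 58/4, y = -7/4
x - y = 29/2 - -7/4 = 65/4

65/4


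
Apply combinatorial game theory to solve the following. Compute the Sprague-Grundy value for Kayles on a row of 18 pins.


Kayles: a move removes 1 or 2 adjacent pins from a contiguous row.
Removing pins from a row of k leaves two independent rows (a, b) with a + b = k - 1 (one pin) or a + b = k - 2 (two pins); an end removal gives a = 0.
By Sprague-Grundy, G(k) = mex{ G(a) XOR G(b) } over all these splits. G(0) = 0.
G(1): splits (0,0):0^0=0 -> mex({0}) = 1
G(2): splits (0,1):0^1=1 (0,0):0^0=0 -> mex({0, 1}) = 2
G(3): splits (0,2):0^2=2 (1,1):1^1=0 (0,1):0^1=1 -> mex({0, 1, 2}) = 3
G(4): splits (0,3):0^3=3 (1,2):1^2=3 (0,2):0^2=2 (1,1):1^1=0 -> mex({0, 2, 3}) = 1
G(5): splits (0,4):0^1=1 (1,3):1^3=2 (2,2):2^2=0 (0,3):0^3=3 (1,2):1^2=3 -> mex({0, 1, 2, 3}) = 4
G(6) = mex({0, 1, 2, 4}) = 3
G(7) = mex({0, 1, 3, 4, 5}) = 2
G(8) = mex({0, 2, 3, 5, 6}) = 1
G(9) = mex({0, 1, 2, 3, 6, 7}) = 4
G(10) = mex({0, 1, 3, 4, 5, 7}) = 2
G(11) = mex({0, 1, 2, 3, 4, 5}) = 6
G(12) = mex({0, 1, 2, 3, 5, 6, 7}) = 4
G(13) = mex({0, 2, 3, 4, 6, 7}) = 1
G(14) = mex({0, 1, 4, 5, 6, 7}) = 2
G(15) = mex({0, 1, 2, 3, 4, 5, 6}) = 7
G(16) = mex({0, 2, 3, 5, 6, 7}) = 1
G(17) = mex({0, 1, 2, 3, 5, 6, 7}) = 4
G(18) = mex({0, 1, 2, 4, 5, 6}) = 3
Therefore G(18) = 3.

3


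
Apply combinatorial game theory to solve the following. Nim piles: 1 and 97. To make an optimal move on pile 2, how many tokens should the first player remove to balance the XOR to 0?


Piles: 1 and 97
Current XOR: 1 XOR 97 = 96 (non-zero, so this is an N-position).
To make the XOR zero, we need to find a move that balances the piles.
For pile 2 (size 97): target = 97 XOR 96 = 1
We reduce pile 2 from 97 to 1.
Tokens removed: 97 - 1 = 96
Verification: 1 XOR 1 = 0

96


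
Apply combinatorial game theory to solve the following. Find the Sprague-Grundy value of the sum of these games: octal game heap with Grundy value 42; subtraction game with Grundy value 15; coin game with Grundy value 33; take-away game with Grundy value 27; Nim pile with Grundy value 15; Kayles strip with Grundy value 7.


By the Sprague-Grundy theorem, the Grundy value of a sum of games is the XOR of individual Grundy values.
octal game heap: Grundy value = 42. Running XOR: 0 XOR 42 = 42
subtraction game: Grundy value = 15. Running XOR: 42 XOR 15 = 37
coin game: Grundy value = 33. Running XOR: 37 XOR 33 = 4
take-away game: Grundy value = 27. Running XOR: 4 XOR 27 = 31
Nim pile: Grundy value = 15. Running XOR: 31 XOR 15 = 16
Kayles strip: Grundy value = 7. Running XOR: 16 XOR 7 = 23
The combined Grundy value is 23.

23


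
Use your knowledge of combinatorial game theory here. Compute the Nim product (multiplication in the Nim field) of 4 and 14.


Nim multiplication is bilinear over XOR: (u XOR v) * w = (u*w) XOR (v*w).
So we split each operand into its bit components and XOR the pairwise Nim products.
4 = 4 (as XOR of powers of 2).
14 = 2 + 4 + 8 (as XOR of powers of 2).
Using the standard Nim-product table on single bits:
  2*2 = 3,   2*4 = 8,   2*8 = 12,
  4*4 = 6,   4*8 = 11,  8*8 = 13,
and  1*x = x (identity), k*l = l*k (commutative).
Pairwise Nim products:
  4 * 2 = 8
  4 * 4 = 6
  4 * 8 = 11
XOR them: 8 XOR 6 XOR 11 = 5.
Result: 4 * 14 = 5 (in Nim).

5


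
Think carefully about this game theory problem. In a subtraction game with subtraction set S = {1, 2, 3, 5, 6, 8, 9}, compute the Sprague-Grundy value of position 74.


The subtraction set is S = {1, 2, 3, 5, 6, 8, 9}.
G(k) = mex{ G(k - s) : s in S, s <= k }. We compute iteratively: G(0) = 0.
G(1) = mex({0}) = 1
G(2) = mex({0, 1}) = 2
G(3) = mex({0, 1, 2}) = 3
G(4) = mex({1, 2, 3}) = 0
G(5) = mex({0, 2, 3}) = 1
G(6) = mex({0, 1, 3}) = 2
G(7) = mex({0, 1, 2}) = 3
G(8) = mex({0, 1, 2, 3}) = 4
G(9) = mex({0, 1, 2, 3, 4}) = 5
G(10) = mex({0, 1, 2, 3, 4, 5}) = 6
G(11) = mex({1, 2, 3, 4, 5, 6}) = 0
G(12) = mex({0, 2, 3, 5, 6}) = 1
G(13) = mex({0, 1, 3, 4, 6}) = 2
G(14) = mex({0, 1, 2, 4, 5}) = 3
G(15) = mex({1, 2, 3, 5, 6}) = 0
G(16) = mex({0, 2, 3, 4, 6}) = 1
G(17) = mex({0, 1, 3, 4, 5}) = 2
G(18) = mex({0, 1, 2, 5, 6}) = 3
G(19) = mex({0, 1, 2, 3, 6}) = 4
Observe that G(11)..G(19) = 0, 1, 2, 3, 0, 1, 2, 3, 4 repeats G(0)..G(8) = 0, 1, 2, 3, 0, 1, 2, 3, 4.
For k >= max(S) = 9, G(k) is determined by the previous 9 values G(k-9)..G(k-1); a window of 9 consecutive values has recurred shifted by 11, so by induction G(k + 11) = G(k) for all k >= 0: the sequence is periodic from the start with period 11.
One period: G(0..10) = 0, 1, 2, 3, 0, 1, 2, 3, 4, 5, 6.
74 mod 11 = 8, so G(74) = G(8) = 4.

4


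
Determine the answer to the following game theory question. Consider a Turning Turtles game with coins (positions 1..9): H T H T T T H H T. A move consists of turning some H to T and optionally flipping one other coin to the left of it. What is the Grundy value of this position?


Coins: H T H T T T H H T
Key fact: a single head at position k behaves exactly like a Nim heap of size k (turning it to T and optionally flipping a coin at j < k corresponds to moving the heap from k to j, or to 0), and heads combine as a disjunctive sum (two heads at the same place would cancel, matching j XOR j = 0). So the Nim-value is the XOR of the 1-indexed positions of the heads.
Face-up positions (1-indexed): [1, 3, 7, 8]
XOR 0 with 1: 0 XOR 1 = 1
XOR 1 with 3: 1 XOR 3 = 2
XOR 2 with 7: 2 XOR 7 = 5
XOR 5 with 8: 5 XOR 8 = 13
Nim-value = 13

13


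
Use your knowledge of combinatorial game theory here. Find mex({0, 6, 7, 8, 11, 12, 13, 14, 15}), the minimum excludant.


Set = {0, 6, 7, 8, 11, 12, 13, 14, 15}
0 is in the set.
1 is NOT in the set. This is the mex.
mex = 1

1


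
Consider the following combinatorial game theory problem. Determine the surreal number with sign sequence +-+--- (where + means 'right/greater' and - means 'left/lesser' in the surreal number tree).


Sign expansion: +-+---
Rule: track bounds (lo, hi), initially (-inf, +inf). On '+', the current value becomes lo and we move to the simplest number in (value, hi): value + 1 if hi = +inf, otherwise the midpoint (value + hi)/2. On '-', the current value becomes hi and we move to value - 1 if lo = -inf, otherwise the midpoint (lo + value)/2.
Start at 0.
Step 1: sign = +, move right. Bounds: (0, +inf). Value = 1
Step 2: sign = -, move left. Bounds: (0, 1). Value = 1/2
Step 3: sign = +, move right. Bounds: (1/2, 1). Value = 3/4
Step 4: sign = -, move left. Bounds: (1/2, 3/4). Value = 5/8
Step 5: sign = -, move left. Bounds: (1/2, 5/8). Value = 9/16
Step 6: sign = -, move left. Bounds: (1/2, 9/16). Value = 17/32
The surreal number with sign expansion +-+--- is 17/32.

17/32


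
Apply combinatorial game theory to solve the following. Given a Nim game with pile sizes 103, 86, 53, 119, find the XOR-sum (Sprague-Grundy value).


We need the XOR (exclusive or) of all pile sizes.
After XOR-ing pile 1 (size 103): 0 XOR 103 = 103
After XOR-ing pile 2 (size 86): 103 XOR 86 = 49
After XOR-ing pile 3 (size 53): 49 XOR 53 = 4
After XOR-ing pile 4 (size 119): 4 XOR 119 = 115
The Nim-value of this position is 115.

115


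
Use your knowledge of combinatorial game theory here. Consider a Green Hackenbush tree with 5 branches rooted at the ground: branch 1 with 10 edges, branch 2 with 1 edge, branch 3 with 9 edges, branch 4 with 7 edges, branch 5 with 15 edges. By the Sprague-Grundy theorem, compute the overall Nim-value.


The tree has 5 branches from the ground vertex.
In Green Hackenbush, the Nim-value of a simple path of length k is k.
Branch 1: length 10, Nim-value = 10
Branch 2: length 1, Nim-value = 1
Branch 3: length 9, Nim-value = 9
Branch 4: length 7, Nim-value = 7
Branch 5: length 15, Nim-value = 15
Total Nim-value = XOR of all branch values:
0 XOR 10 = 10
10 XOR 1 = 11
11 XOR 9 = 2
2 XOR 7 = 5
5 XOR 15 = 10
Nim-value of the tree = 10

10


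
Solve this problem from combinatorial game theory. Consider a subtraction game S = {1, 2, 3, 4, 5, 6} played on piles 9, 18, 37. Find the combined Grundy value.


Subtraction set: {1, 2, 3, 4, 5, 6}
For this subtraction set, G(n) = n mod 7 (period = max + 1 = 7).
Pile 1 (size 9): G(9) = 9 mod 7 = 2
Pile 2 (size 18): G(18) = 18 mod 7 = 4
Pile 3 (size 37): G(37) = 37 mod 7 = 2
Total Grundy value = XOR of all: 2 XOR 4 XOR 2 = 4

4


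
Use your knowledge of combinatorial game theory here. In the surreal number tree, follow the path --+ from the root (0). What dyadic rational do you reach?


Sign expansion: --+
Rule: track bounds (lo, hi), initially (-inf, +inf). On '+', the current value becomes lo and we move to the simplest number in (value, hi): value + 1 if hi = +inf, otherwise the midpoint (value + hi)/2. On '-', the current value becomes hi and we move to value - 1 if lo = -inf, otherwise the midpoint (lo + value)/2.
Start at 0.
Step 1: sign = -, move left. Bounds: (-inf, 0). Value = -1
Step 2: sign = -, move left. Bounds: (-inf, -1). Value = -2
Step 3: sign = +, move right. Bounds: (-2, -1). Value = -3/2
The surreal number with sign expansion --+ is -3/2.

-3/2


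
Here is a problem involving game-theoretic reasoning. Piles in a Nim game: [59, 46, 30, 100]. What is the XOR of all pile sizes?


We need the XOR (exclusive or) of all pile sizes.
After XOR-ing pile 1 (size 59): 0 XOR 59 = 59
After XOR-ing pile 2 (size 46): 59 XOR 46 = 21
After XOR-ing pile 3 (size 30): 21 XOR 30 = 11
After XOR-ing pile 4 (size 100): 11 XOR 100 = 111
The Nim-value of this position is 111.

111


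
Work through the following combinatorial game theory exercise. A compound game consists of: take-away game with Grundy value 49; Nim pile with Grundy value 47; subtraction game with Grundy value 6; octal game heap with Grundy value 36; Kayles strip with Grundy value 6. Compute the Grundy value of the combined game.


By the Sprague-Grundy theorem, the Grundy value of a sum of games is the XOR of individual Grundy values.
take-away game: Grundy value = 49. Running XOR: 0 XOR 49 = 49
Nim pile: Grundy value = 47. Running XOR: 49 XOR 47 = 30
subtraction game: Grundy value = 6. Running XOR: 30 XOR 6 = 24
octal game heap: Grundy value = 36. Running XOR: 24 XOR 36 = 60
Kayles strip: Grundy value = 6. Running XOR: 60 XOR 6 = 58
The combined Grundy value is 58.

58


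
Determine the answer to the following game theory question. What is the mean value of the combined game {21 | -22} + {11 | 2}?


G1 = {21 | -22}, G2 = {11 | 2}
Each is a switch {a | b} with numbers a > b; its mean value is (a + b)/2, and mean value is additive over game sums: m(G1 + G2) = m(G1) + m(G2).
Mean of G1 = (21 + (-22))/2 = -1/2 = -1/2
Mean of G2 = (11 + (2))/2 = 13/2 = 13/2
Mean of G1 + G2 = -1/2 + 13/2 = 6

6


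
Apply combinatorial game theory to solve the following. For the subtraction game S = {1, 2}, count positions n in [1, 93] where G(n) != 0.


Subtraction set S = {1, 2}, so G(n) = n mod 3.
G(n) = 0 when n is a multiple of 3.
Multiples of 3 in [1, 93]: 31
N-positions (nonzero Grundy) = 93 - 31 = 62

62


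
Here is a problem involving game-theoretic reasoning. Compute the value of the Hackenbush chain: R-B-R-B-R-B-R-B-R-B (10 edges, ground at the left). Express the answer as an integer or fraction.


Edges (from ground): R-B-R-B-R-B-R-B-R-B
By Berlekamp's sign-expansion rule, a Blue-Red Hackenbush stalk has the value of the surreal number whose sign sequence is the edge sequence with B -> + and R -> -.
Sign sequence: -+-+-+-+-+
Trace the sign expansion in the surreal number tree, starting from 0:
Edge 1: R (sign -) -> bounds (-inf, 0), value = -1
Edge 2: B (sign +) -> bounds (-1, 0), value = -1/2
Edge 3: R (sign -) -> bounds (-1, -1/2), value = -3/4
Edge 4: B (sign +) -> bounds (-3/4, -1/2), value = -5/8
Edge 5: R (sign -) -> bounds (-3/4, -5/8), value = -11/16
Edge 6: B (sign +) -> bounds (-11/16, -5/8), value = -21/32
Edge 7: R (sign -) -> bounds (-11/16, -21/32), value = -43/64
Edge 8: B (sign +) -> bounds (-43/64, -21/32), value = -85/128
Edge 9: R (sign -) -> bounds (-43/64, -85/128), value = -171/256
Edge 10: B (sign +) -> bounds (-171/256, -85/128), value = -341/512
Game value = -341/512

-341/512


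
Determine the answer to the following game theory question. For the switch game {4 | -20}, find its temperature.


The game is {4 | -20}, a switch {a | b} with numbers a > b.
Cooling {a | b} by t gives {a - t | b + t}, which stops being hot when a - t = b + t, i.e. at t = (a - b)/2. So the temperature of a switch is (a - b)/2.
Temperature = (Left option - Right option) / 2
= (4 - (-20)) / 2
= 24 / 2
= 12

12


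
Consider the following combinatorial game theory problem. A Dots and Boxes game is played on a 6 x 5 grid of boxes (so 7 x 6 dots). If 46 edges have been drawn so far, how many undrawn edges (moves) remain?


Grid: 6 x 5 boxes, i.e. 7 rows and 6 columns of dots.
Horizontal edges: (rows + 1) * cols = 7 * 5 = 35
Vertical edges: rows * (cols + 1) = 6 * 6 = 36
Total edges: 35 + 36 = 71
Edges drawn: 46
Remaining: 71 - 46 = 25

25


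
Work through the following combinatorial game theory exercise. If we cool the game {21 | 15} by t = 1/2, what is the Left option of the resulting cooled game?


Original game: {21 | 15} (a switch {a | b} with a > b).
Cooling by t (for t below the temperature (a - b)/2 = 3) taxes each move by t: {a | b} cooled by t is {a - t | b + t}.
Cooling amount: t = 1/2
Cooled Left option: 21 - 1/2 = 41/2
Cooled Right option: 15 + 1/2 = 31/2
Cooled game: {41/2 | 31/2}
Left option = 41/2

41/2


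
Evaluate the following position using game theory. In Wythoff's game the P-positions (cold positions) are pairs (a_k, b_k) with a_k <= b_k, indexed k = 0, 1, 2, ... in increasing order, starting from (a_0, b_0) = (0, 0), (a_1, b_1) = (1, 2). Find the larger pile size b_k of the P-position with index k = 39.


By Wythoff's theorem, a_k = floor(k * phi) and b_k = floor(k * phi^2) = a_k + k, where phi = (1 + sqrt(5))/2 is the golden ratio.
phi = (1 + sqrt(5))/2 = 1.618034
phi^2 = phi + 1 = 2.618034
k = 39
k * phi^2 = 39 * 2.618034 = 102.103326
b_39 = floor(k * phi^2) = 102 (check: a_39 + k = 63 + 39 = 102)

102


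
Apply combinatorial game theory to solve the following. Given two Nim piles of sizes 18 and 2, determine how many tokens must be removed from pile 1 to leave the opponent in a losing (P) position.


Piles: 18 and 2
Current XOR: 18 XOR 2 = 16 (non-zero, so this is an N-position).
To make the XOR zero, we need to find a move that balances the piles.
For pile 1 (size 18): target = 18 XOR 16 = 2
We reduce pile 1 from 18 to 2.
Tokens removed: 18 - 2 = 16
Verification: 2 XOR 2 = 0

16


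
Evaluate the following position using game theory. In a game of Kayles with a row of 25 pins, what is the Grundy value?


Kayles: a move removes 1 or 2 adjacent pins from a contiguous row.
Removing pins from a row of k leaves two independent rows (a, b) with a + b = k - 1 (one pin) or a + b = k - 2 (two pins); an end removal gives a = 0.
By Sprague-Grundy, G(k) = mex{ G(a) XOR G(b) } over all these splits. G(0) = 0.
G(1): splits (0,0):0^0=0 -> mex({0}) = 1
G(2): splits (0,1):0^1=1 (0,0):0^0=0 -> mex({0, 1}) = 2
G(3): splits (0,2):0^2=2 (1,1):1^1=0 (0,1):0^1=1 -> mex({0, 1, 2}) = 3
G(4): splits (0,3):0^3=3 (1,2):1^2=3 (0,2):0^2=2 (1,1):1^1=0 -> mex({0, 2, 3}) = 1
G(5): splits (0,4):0^1=1 (1,3):1^3=2 (2,2):2^2=0 (0,3):0^3=3 (1,2):1^2=3 -> mex({0, 1, 2, 3}) = 4
G(6) = mex({0, 1, 2, 4}) = 3
G(7) = mex({0, 1, 3, 4, 5}) = 2
G(8) = mex({0, 2, 3, 5, 6}) = 1
G(9) = mex({0, 1, 2, 3, 6, 7}) = 4
G(10) = mex({0, 1, 3, 4, 5, 7}) = 2
G(11) = mex({0, 1, 2, 3, 4, 5}) = 6
G(12) = mex({0, 1, 2, 3, 5, 6, 7}) = 4
G(13) = mex({0, 2, 3, 4, 6, 7}) = 1
G(14) = mex({0, 1, 4, 5, 6, 7}) = 2
G(15) = mex({0, 1, 2, 3, 4, 5, 6}) = 7
G(16) = mex({0, 2, 3, 5, 6, 7}) = 1
G(17) = mex({0, 1, 2, 3, 5, 6, 7}) = 4
G(18) = mex({0, 1, 2, 4, 5, 6}) = 3
G(19) = mex({0, 1, 3, 4, 5, 7}) = 2
G(20) = mex({0, 2, 3, 4, 5, 6, 7}) = 1
G(21) = mex({0, 1, 2, 3, 5, 6, 7}) = 4
G(22) = mex({0, 1, 2, 3, 4, 5, 7}) = 6
G(23) = mex({0, 1, 2, 3, 4, 5, 6}) = 7
G(24) = mex({0, 1, 2, 3, 5, 6, 7}) = 4
G(25) = mex({0, 2, 3, 4, 6, 7}) = 1
Therefore G(25) = 1.

1


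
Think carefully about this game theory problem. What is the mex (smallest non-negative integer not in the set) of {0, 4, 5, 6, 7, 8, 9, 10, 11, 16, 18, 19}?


Set = {0, 4, 5, 6, 7, 8, 9, 10, 11, 16, 18, 19}
0 is in the set.
1 is NOT in the set. This is the mex.
mex = 1

1


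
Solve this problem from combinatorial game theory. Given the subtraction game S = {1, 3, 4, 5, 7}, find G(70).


The subtraction set is S = {1, 3, 4, 5, 7}.
G(k) = mex{ G(k - s) : s in S, s <= k }. We compute iteratively: G(0) = 0.
G(1) = mex({0}) = 1
G(2) = mex({1}) = 0
G(3) = mex({0}) = 1
G(4) = mex({0, 1}) = 2
G(5) = mex({0, 1, 2}) = 3
G(6) = mex({0, 1, 3}) = 2
G(7) = mex({0, 1, 2}) = 3
G(8) = mex({1, 2, 3}) = 0
G(9) = mex({0, 2, 3}) = 1
G(10) = mex({1, 2, 3}) = 0
G(11) = mex({0, 2, 3}) = 1
G(12) = mex({0, 1, 3}) = 2
G(13) = mex({0, 1, 2}) = 3
G(14) = mex({0, 1, 3}) = 2
Observe that G(8)..G(14) = 0, 1, 0, 1, 2, 3, 2 repeats G(0)..G(6) = 0, 1, 0, 1, 2, 3, 2.
For k >= max(S) = 7, G(k) is determined by the previous 7 values G(k-7)..G(k-1); a window of 7 consecutive values has recurred shifted by 8, so by induction G(k + 8) = G(k) for all k >= 0: the sequence is periodic from the start with period 8.
One period: G(0..7) = 0, 1, 0, 1, 2, 3, 2, 3.
70 mod 8 = 6, so G(70) = G(6) = 2.

2


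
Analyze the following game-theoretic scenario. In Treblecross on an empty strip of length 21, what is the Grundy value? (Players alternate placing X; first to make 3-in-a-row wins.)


Treblecross: place X on empty cells; 3-in-a-row wins.
Playing within two cells of an existing X lets the opponent win at once, so sensible play treats the cells i-2..i+2 around each X as dead. The player left with no safe cell loses, so this is a normal-play take-away game on strips of safe cells.
Placing X at cell i (0-indexed) of a strip of k safe cells leaves independent strips of sizes max(0, i-2) and max(0, k-i-3). Hence G(k) = mex{ G(max(0,i-2)) XOR G(max(0,k-i-3)) : 0 <= i < k }, with G(0) = 0.
G(1): splits (0,0):0^0=0 -> mex({0}) = 1
G(2): splits (0,0):0^0=0 -> mex({0}) = 1
G(3): splits (0,0):0^0=0 -> mex({0}) = 1
G(4): splits (0,1):0^1=1 (0,0):0^0=0 -> mex({0, 1}) = 2
G(5): splits (0,2):0^1=1 (0,1):0^1=1 (0,0):0^0=0 -> mex({0, 1}) = 2
G(6) = mex({1}) = 0
G(7) = mex({0, 1, 2}) = 3
G(8) = mex({0, 1, 2}) = 3
G(9) = mex({0, 2}) = 1
G(10) = mex({0, 2, 3}) = 1
G(11) = mex({0, 3}) = 1
G(12) = mex({1, 3}) = 0
G(13) = mex({0, 1, 2, 3}) = 4
G(14) = mex({0, 1, 2}) = 3
G(15) = mex({0, 1, 2}) = 3
G(16) = mex({0, 1, 2, 4}) = 3
G(17) = mex({0, 1, 3, 4}) = 2
G(18) = mex({0, 1, 3, 4}) = 2
G(19) = mex({0, 1, 3, 5}) = 2
G(20) = mex({0, 1, 2, 3, 5}) = 4
G(21) = mex({0, 1, 2, 3, 5}) = 4
Therefore G(21) = 4.

4


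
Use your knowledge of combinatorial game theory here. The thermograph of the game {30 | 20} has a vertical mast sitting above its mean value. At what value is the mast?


Game = {30 | 20}, a switch {a | b} with numbers a > b.
Its thermograph has left wall a - t and right wall b + t, which meet at t = (a - b)/2, where both equal (a + b)/2. So the mast (mean value) is at (a + b)/2.
Mean = (30 + (20))/2 = 50/2 = 25

25


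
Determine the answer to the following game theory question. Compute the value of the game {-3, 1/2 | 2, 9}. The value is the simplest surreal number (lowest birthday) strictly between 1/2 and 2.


Left options: {-3, 1/2}, max = 1/2
Right options: {2, 9}, min = 2
All options are numbers and max(Left) < min(Right), so by the simplicity theorem the value is the simplest (earliest-born) number strictly between 1/2 and 2.
The only integer strictly between 1/2 and 2 is 1.
No non-integer in the interval can be simpler: if x is a non-integer in the interval, then floor(x) or ceil(x) also lies in the interval (the interval contains an integer), and both are proper prefixes of x's sign expansion, i.e. born earlier. So the game value is 1.
Game value = 1

1


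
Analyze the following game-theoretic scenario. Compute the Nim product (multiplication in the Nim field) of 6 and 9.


Nim multiplication is bilinear over XOR: (u XOR v) * w = (u*w) XOR (v*w).
So we split each operand into its bit components and XOR the pairwise Nim products.
6 = 2 + 4 (as XOR of powers of 2).
9 = 1 + 8 (as XOR of powers of 2).
Using the standard Nim-product table on single bits:
  2*2 = 3,   2*4 = 8,   2*8 = 12,
  4*4 = 6,   4*8 = 11,  8*8 = 13,
and  1*x = x (identity), k*l = l*k (commutative).
Pairwise Nim products:
  2 * 1 = 2
  2 * 8 = 12
  4 * 1 = 4
  4 * 8 = 11
XOR them: 2 XOR 12 XOR 4 XOR 11 = 1.
Result: 6 * 9 = 1 (in Nim).

1


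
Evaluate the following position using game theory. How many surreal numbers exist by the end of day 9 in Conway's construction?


Day 0: {|} = 0 is born. Count = 1.
Day n: the number of surreal numbers born by day n is 2^(n+1) - 1.
By day 0: 2^1 - 1 = 1
By day 1: 2^2 - 1 = 3
By day 2: 2^3 - 1 = 7
By day 3: 2^4 - 1 = 15
By day 4: 2^5 - 1 = 31
By day 5: 2^6 - 1 = 63
By day 6: 2^7 - 1 = 127
By day 7: 2^8 - 1 = 255
By day 8: 2^9 - 1 = 511
By day 9: 2^10 - 1 = 1023
By day 9: 1023 surreal numbers.

1023


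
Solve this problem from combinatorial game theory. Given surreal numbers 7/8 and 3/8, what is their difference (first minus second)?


x = 7/8, y = 3/8
Converting to common denominator: 8
x = 7/8, y = 3/8
x - y = 7/8 - 3/8 = 1/2

1/2


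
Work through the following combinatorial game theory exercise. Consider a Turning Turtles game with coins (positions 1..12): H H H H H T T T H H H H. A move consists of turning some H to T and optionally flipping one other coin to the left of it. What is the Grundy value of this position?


Coins: H H H H H T T T H H H H
Key fact: a single head at position k behaves exactly like a Nim heap of size k (turning it to T and optionally flipping a coin at j < k corresponds to moving the heap from k to j, or to 0), and heads combine as a disjunctive sum (two heads at the same place would cancel, matching j XOR j = 0). So the Nim-value is the XOR of the 1-indexed positions of the heads.
Face-up positions (1-indexed): [1, 2, 3, 4, 5, 9, 10, 11, 12]
XOR 0 with 1: 0 XOR 1 = 1
XOR 1 with 2: 1 XOR 2 = 3
XOR 3 with 3: 3 XOR 3 = 0
XOR 0 with 4: 0 XOR 4 = 4
XOR 4 with 5: 4 XOR 5 = 1
XOR 1 with 9: 1 XOR 9 = 8
XOR 8 with 10: 8 XOR 10 = 2
XOR 2 with 11: 2 XOR 11 = 9
XOR 9 with 12: 9 XOR 12 = 5
Nim-value = 5

5


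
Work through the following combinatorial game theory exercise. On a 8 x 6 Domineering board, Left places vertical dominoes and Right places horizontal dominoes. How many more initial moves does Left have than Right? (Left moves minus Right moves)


Board is 8 x 6 (rows x cols).
Left (vertical) placements: (rows-1) * cols = 7 * 6 = 42
Right (horizontal) placements: rows * (cols-1) = 8 * 5 = 40
Advantage = Left - Right = 42 - 40 = 2

2


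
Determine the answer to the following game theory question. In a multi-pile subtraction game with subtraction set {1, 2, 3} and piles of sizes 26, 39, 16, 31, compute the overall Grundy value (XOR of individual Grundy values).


Subtraction set: {1, 2, 3}
For this subtraction set, G(n) = n mod 4 (period = max + 1 = 4).
Pile 1 (size 26): G(26) = 26 mod 4 = 2
Pile 2 (size 39): G(39) = 39 mod 4 = 3
Pile 3 (size 16): G(16) = 16 mod 4 = 0
Pile 4 (size 31): G(31) = 31 mod 4 = 3
Total Grundy value = XOR of all: 2 XOR 3 XOR 0 XOR 3 = 2

2


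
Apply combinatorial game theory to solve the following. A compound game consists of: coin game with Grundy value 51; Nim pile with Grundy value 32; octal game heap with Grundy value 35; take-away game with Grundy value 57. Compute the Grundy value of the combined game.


By the Sprague-Grundy theorem, the Grundy value of a sum of games is the XOR of individual Grundy values.
coin game: Grundy value = 51. Running XOR: 0 XOR 51 = 51
Nim pile: Grundy value = 32. Running XOR: 51 XOR 32 = 19
octal game heap: Grundy value = 35. Running XOR: 19 XOR 35 = 48
take-away game: Grundy value = 57. Running XOR: 48 XOR 57 = 9
The combined Grundy value is 9.

9


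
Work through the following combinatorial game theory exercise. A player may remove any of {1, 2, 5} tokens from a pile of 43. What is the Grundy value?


The subtraction set is S = {1, 2, 5}.
G(k) = mex{ G(k - s) : s in S, s <= k }. We compute iteratively: G(0) = 0.
G(1) = mex({0}) = 1
G(2) = mex({0, 1}) = 2
G(3) = mex({1, 2}) = 0
G(4) = mex({0, 2}) = 1
G(5) = mex({0, 1}) = 2
G(6) = mex({1, 2}) = 0
G(7) = mex({0, 2}) = 1
Observe that G(3)..G(7) = 0, 1, 2, 0, 1 repeats G(0)..G(4) = 0, 1, 2, 0, 1.
For k >= max(S) = 5, G(k) is determined by the previous 5 values G(k-5)..G(k-1); a window of 5 consecutive values has recurred shifted by 3, so by induction G(k + 3) = G(k) for all k >= 0: the sequence is periodic from the start with period 3.
One period: G(0..2) = 0, 1, 2.
43 mod 3 = 1, so G(43) = G(1) = 1.

1
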